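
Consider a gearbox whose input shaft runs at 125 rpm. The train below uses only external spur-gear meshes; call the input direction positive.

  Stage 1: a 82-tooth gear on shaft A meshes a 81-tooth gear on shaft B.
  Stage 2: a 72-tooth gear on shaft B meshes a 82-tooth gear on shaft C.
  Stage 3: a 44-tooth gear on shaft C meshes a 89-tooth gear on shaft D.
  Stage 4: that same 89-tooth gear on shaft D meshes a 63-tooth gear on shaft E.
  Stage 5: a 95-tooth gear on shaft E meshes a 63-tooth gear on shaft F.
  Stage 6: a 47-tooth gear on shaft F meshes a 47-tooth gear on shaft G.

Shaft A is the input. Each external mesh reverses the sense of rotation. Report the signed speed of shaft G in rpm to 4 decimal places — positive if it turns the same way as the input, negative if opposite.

+117.0180 rpm (same as input, |ω| = 117.0180 rpm)

Stage 1 [82T→81T]: ω = 125.0000×82/81 = 126.5432 rpm, dir flips to −; running = −126.5432
Stage 2 [72T→82T]: ω = 126.5432×72/82 = 111.1111 rpm, dir flips to +; running = +111.1111
Stage 3 [44T→89T]: ω = 111.1111×44/89 = 54.9313 rpm, dir flips to −; running = −54.9313
Stage 4 [89T→63T]: ω = 54.9313×89/63 = 77.6014 rpm, dir flips to +; running = +77.6014
Stage 5 [95T→63T]: ω = 77.6014×95/63 = 117.0180 rpm, dir flips to −; running = −117.0180
Stage 6 [47T→47T]: ω = 117.0180×47/47 = 117.0180 rpm, dir flips to +; running = +117.0180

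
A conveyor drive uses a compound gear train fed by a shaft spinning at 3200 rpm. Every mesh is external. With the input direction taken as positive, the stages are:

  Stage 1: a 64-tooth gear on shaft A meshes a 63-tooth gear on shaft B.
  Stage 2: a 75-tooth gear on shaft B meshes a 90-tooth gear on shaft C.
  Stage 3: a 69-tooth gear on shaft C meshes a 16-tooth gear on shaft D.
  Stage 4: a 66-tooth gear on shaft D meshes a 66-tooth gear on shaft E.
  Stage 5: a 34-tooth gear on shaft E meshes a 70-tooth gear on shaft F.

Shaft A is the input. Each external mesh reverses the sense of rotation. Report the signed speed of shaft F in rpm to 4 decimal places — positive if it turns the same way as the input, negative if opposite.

-5674.3764 rpm (opposite to input, |ω| = 5674.3764 rpm)

Stage 1 [64T→63T]: ω = 3200.0000×64/63 = 3250.7937 rpm, dir flips to −; running = −3250.7937
Stage 2 [75T→90T]: ω = 3250.7937×75/90 = 2708.9947 rpm, dir flips to +; running = +2708.9947
Stage 3 [69T→16T]: ω = 2708.9947×69/16 = 11682.5397 rpm, dir flips to −; running = −11682.5397
Stage 4 [66T→66T]: ω = 11682.5397×66/66 = 11682.5397 rpm, dir flips to +; running = +11682.5397
Stage 5 [34T→70T]: ω = 11682.5397×34/70 = 5674.3764 rpm, dir flips to −; running = −5674.3764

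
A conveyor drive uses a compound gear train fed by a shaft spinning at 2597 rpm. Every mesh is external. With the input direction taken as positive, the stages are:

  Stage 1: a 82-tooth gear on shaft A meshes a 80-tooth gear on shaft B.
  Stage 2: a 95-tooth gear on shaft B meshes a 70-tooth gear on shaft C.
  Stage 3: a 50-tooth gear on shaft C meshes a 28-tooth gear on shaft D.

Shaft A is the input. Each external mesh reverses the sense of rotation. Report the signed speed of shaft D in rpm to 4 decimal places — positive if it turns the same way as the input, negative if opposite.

Stage 1 [82T→80T]: ω = 2597.0000×82/80 = 2661.9250 rpm, dir flips to −; running = −2661.9250
Stage 2 [95T→70T]: ω = 2661.9250×95/70 = 3612.6125 rpm, dir flips to +; running = +3612.6125
Stage 3 [50T→28T]: ω = 3612.6125×50/28 = 6451.0938 rpm, dir flips to −; running = −6451.0938

-6451.0938 rpm (opposite to input, |ω| = 6451.0938 rpm)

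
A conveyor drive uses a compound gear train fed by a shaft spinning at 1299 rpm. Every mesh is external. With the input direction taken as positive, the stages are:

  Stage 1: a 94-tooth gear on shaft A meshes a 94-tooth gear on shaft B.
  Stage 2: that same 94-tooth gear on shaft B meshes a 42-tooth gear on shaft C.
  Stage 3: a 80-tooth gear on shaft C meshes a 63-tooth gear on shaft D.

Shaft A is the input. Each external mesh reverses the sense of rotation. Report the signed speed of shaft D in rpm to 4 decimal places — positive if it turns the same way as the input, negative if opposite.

-3691.7914 rpm (opposite to input, |ω| = 3691.7914 rpm)

Stage 1 [94T→94T]: ω = 1299.0000×94/94 = 1299.0000 rpm, dir flips to −; running = −1299.0000
Stage 2 [94T→42T]: ω = 1299.0000×94/42 = 2907.2857 rpm, dir flips to +; running = +2907.2857
Stage 3 [80T→63T]: ω = 2907.2857×80/63 = 3691.7914 rpm, dir flips to −; running = −3691.7914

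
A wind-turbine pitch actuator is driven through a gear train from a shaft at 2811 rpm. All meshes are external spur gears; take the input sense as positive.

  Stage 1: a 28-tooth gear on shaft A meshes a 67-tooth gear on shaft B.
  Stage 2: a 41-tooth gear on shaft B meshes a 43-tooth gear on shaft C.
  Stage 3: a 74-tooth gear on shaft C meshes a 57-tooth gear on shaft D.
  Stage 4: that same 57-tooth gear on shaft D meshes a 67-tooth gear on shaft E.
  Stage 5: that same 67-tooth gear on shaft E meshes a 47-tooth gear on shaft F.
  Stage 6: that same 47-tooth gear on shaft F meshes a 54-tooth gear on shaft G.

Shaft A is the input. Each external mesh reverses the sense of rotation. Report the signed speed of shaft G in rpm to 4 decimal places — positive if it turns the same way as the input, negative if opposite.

+1534.9613 rpm (same as input, |ω| = 1534.9613 rpm)

Stage 1 [28T→67T]: ω = 2811.0000×28/67 = 1174.7463 rpm, dir flips to −; running = −1174.7463
Stage 2 [41T→43T]: ω = 1174.7463×41/43 = 1120.1069 rpm, dir flips to +; running = +1120.1069
Stage 3 [74T→57T]: ω = 1120.1069×74/57 = 1454.1739 rpm, dir flips to −; running = −1454.1739
Stage 4 [57T→67T]: ω = 1454.1739×57/67 = 1237.1330 rpm, dir flips to +; running = +1237.1330
Stage 5 [67T→47T]: ω = 1237.1330×67/47 = 1763.5726 rpm, dir flips to −; running = −1763.5726
Stage 6 [47T→54T]: ω = 1763.5726×47/54 = 1534.9613 rpm, dir flips to +; running = +1534.9613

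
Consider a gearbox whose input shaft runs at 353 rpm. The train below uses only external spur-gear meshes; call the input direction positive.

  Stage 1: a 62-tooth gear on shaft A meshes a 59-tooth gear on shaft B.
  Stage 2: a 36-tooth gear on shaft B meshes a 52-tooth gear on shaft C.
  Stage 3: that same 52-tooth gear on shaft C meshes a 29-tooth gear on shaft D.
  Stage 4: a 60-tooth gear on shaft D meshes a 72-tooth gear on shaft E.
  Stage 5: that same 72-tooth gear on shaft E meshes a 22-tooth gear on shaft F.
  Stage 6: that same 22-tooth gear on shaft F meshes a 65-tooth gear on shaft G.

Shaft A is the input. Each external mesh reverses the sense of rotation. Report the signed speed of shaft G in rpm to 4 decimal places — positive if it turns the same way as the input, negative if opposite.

+425.0664 rpm (same as input, |ω| = 425.0664 rpm)

Stage 1 [62T→59T]: ω = 353.0000×62/59 = 370.9492 rpm, dir flips to −; running = −370.9492
Stage 2 [36T→52T]: ω = 370.9492×36/52 = 256.8110 rpm, dir flips to +; running = +256.8110
Stage 3 [52T→29T]: ω = 256.8110×52/29 = 460.4886 rpm, dir flips to −; running = −460.4886
Stage 4 [60T→72T]: ω = 460.4886×60/72 = 383.7405 rpm, dir flips to +; running = +383.7405
Stage 5 [72T→22T]: ω = 383.7405×72/22 = 1255.8780 rpm, dir flips to −; running = −1255.8780
Stage 6 [22T→65T]: ω = 1255.8780×22/65 = 425.0664 rpm, dir flips to +; running = +425.0664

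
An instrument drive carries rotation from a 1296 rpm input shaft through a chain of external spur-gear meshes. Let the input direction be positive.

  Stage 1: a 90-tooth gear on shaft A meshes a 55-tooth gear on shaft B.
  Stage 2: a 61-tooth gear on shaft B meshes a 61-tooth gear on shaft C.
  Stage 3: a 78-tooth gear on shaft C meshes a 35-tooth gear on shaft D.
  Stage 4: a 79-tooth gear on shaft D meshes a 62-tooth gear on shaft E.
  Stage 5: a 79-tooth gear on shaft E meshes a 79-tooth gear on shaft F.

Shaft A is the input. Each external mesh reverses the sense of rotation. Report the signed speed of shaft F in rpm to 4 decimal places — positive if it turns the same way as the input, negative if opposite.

Stage 1 [90T→55T]: ω = 1296.0000×90/55 = 2120.7273 rpm, dir flips to −; running = −2120.7273
Stage 2 [61T→61T]: ω = 2120.7273×61/61 = 2120.7273 rpm, dir flips to +; running = +2120.7273
Stage 3 [78T→35T]: ω = 2120.7273×78/35 = 4726.1922 rpm, dir flips to −; running = −4726.1922
Stage 4 [79T→62T]: ω = 4726.1922×79/62 = 6022.0836 rpm, dir flips to +; running = +6022.0836
Stage 5 [79T→79T]: ω = 6022.0836×79/79 = 6022.0836 rpm, dir flips to −; running = −6022.0836

-6022.0836 rpm (opposite to input, |ω| = 6022.0836 rpm)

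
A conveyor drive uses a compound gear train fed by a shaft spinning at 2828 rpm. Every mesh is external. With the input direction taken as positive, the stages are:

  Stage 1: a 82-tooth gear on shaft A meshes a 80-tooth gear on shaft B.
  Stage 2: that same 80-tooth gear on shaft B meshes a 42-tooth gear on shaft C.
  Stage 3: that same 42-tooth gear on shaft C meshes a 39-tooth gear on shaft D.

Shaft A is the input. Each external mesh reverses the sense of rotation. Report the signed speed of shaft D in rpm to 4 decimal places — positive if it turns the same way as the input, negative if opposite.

Stage 1 [82T→80T]: ω = 2828.0000×82/80 = 2898.7000 rpm, dir flips to −; running = −2898.7000
Stage 2 [80T→42T]: ω = 2898.7000×80/42 = 5521.3333 rpm, dir flips to +; running = +5521.3333
Stage 3 [42T→39T]: ω = 5521.3333×42/39 = 5946.0513 rpm, dir flips to −; running = −5946.0513

-5946.0513 rpm (opposite to input, |ω| = 5946.0513 rpm)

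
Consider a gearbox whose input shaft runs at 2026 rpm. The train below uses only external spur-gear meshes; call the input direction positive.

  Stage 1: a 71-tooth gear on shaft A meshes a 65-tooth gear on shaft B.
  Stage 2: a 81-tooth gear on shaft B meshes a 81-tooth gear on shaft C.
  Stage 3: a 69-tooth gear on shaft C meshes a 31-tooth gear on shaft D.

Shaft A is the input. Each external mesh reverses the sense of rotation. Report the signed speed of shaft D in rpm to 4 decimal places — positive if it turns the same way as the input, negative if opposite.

Stage 1 [71T→65T]: ω = 2026.0000×71/65 = 2213.0154 rpm, dir flips to −; running = −2213.0154
Stage 2 [81T→81T]: ω = 2213.0154×81/81 = 2213.0154 rpm, dir flips to +; running = +2213.0154
Stage 3 [69T→31T]: ω = 2213.0154×69/31 = 4925.7439 rpm, dir flips to −; running = −4925.7439

-4925.7439 rpm (opposite to input, |ω| = 4925.7439 rpm)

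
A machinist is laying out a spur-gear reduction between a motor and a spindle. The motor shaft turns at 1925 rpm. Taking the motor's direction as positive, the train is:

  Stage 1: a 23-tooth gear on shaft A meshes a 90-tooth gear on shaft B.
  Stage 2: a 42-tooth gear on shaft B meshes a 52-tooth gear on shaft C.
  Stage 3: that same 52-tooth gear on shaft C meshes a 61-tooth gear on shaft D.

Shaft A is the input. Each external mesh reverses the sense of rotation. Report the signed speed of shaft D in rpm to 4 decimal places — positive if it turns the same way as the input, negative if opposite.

Stage 1 [23T→90T]: ω = 1925.0000×23/90 = 491.9444 rpm, dir flips to −; running = −491.9444
Stage 2 [42T→52T]: ω = 491.9444×42/52 = 397.3397 rpm, dir flips to +; running = +397.3397
Stage 3 [52T→61T]: ω = 397.3397×52/61 = 338.7158 rpm, dir flips to −; running = −338.7158

-338.7158 rpm (opposite to input, |ω| = 338.7158 rpm)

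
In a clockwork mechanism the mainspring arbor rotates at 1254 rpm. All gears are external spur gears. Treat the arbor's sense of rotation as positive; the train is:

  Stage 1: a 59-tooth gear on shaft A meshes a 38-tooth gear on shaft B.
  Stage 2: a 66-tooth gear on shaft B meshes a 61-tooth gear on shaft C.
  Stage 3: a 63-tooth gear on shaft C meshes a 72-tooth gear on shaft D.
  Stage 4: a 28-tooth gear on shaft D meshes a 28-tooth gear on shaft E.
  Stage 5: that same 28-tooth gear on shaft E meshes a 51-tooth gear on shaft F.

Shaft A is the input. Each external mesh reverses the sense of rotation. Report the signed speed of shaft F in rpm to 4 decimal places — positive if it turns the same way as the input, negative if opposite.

-1011.9894 rpm (opposite to input, |ω| = 1011.9894 rpm)

Stage 1 [59T→38T]: ω = 1254.0000×59/38 = 1947.0000 rpm, dir flips to −; running = −1947.0000
Stage 2 [66T→61T]: ω = 1947.0000×66/61 = 2106.5902 rpm, dir flips to +; running = +2106.5902
Stage 3 [63T→72T]: ω = 2106.5902×63/72 = 1843.2664 rpm, dir flips to −; running = −1843.2664
Stage 4 [28T→28T]: ω = 1843.2664×28/28 = 1843.2664 rpm, dir flips to +; running = +1843.2664
Stage 5 [28T→51T]: ω = 1843.2664×28/51 = 1011.9894 rpm, dir flips to −; running = −1011.9894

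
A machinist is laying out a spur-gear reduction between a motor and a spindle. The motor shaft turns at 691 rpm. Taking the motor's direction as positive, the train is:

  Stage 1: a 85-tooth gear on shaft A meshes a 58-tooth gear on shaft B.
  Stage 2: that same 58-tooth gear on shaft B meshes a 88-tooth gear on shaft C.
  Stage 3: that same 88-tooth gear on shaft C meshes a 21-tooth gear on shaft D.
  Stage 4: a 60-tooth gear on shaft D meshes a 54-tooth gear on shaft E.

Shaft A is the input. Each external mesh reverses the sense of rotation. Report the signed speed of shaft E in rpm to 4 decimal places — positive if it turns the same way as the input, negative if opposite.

Stage 1 [85T→58T]: ω = 691.0000×85/58 = 1012.6724 rpm, dir flips to −; running = −1012.6724
Stage 2 [58T→88T]: ω = 1012.6724×58/88 = 667.4432 rpm, dir flips to +; running = +667.4432
Stage 3 [88T→21T]: ω = 667.4432×88/21 = 2796.9048 rpm, dir flips to −; running = −2796.9048
Stage 4 [60T→54T]: ω = 2796.9048×60/54 = 3107.6720 rpm, dir flips to +; running = +3107.6720

+3107.6720 rpm (same as input, |ω| = 3107.6720 rpm)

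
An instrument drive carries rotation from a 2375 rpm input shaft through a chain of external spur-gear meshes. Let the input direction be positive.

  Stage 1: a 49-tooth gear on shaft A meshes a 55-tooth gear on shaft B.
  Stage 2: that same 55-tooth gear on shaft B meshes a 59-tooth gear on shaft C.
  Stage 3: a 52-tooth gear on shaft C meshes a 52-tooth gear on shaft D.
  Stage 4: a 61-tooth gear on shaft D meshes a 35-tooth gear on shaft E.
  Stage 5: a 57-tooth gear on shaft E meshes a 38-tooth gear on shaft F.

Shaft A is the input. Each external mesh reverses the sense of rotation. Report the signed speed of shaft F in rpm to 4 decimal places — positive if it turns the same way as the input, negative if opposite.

Stage 1 [49T→55T]: ω = 2375.0000×49/55 = 2115.9091 rpm, dir flips to −; running = −2115.9091
Stage 2 [55T→59T]: ω = 2115.9091×55/59 = 1972.4576 rpm, dir flips to +; running = +1972.4576
Stage 3 [52T→52T]: ω = 1972.4576×52/52 = 1972.4576 rpm, dir flips to −; running = −1972.4576
Stage 4 [61T→35T]: ω = 1972.4576×61/35 = 3437.7119 rpm, dir flips to +; running = +3437.7119
Stage 5 [57T→38T]: ω = 3437.7119×57/38 = 5156.5678 rpm, dir flips to −; running = −5156.5678

-5156.5678 rpm (opposite to input, |ω| = 5156.5678 rpm)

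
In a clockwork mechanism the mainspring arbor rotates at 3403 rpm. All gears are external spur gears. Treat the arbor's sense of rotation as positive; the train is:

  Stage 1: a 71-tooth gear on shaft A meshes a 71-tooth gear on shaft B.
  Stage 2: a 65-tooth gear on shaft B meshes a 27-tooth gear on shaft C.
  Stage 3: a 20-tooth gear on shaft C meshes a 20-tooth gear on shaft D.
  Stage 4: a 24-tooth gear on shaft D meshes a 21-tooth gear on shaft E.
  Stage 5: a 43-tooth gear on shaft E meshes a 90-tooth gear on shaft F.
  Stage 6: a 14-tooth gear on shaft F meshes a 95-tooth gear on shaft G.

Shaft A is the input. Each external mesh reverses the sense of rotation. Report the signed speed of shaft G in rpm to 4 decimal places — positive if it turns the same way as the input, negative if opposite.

Stage 1 [71T→71T]: ω = 3403.0000×71/71 = 3403.0000 rpm, dir flips to −; running = −3403.0000
Stage 2 [65T→27T]: ω = 3403.0000×65/27 = 8192.4074 rpm, dir flips to +; running = +8192.4074
Stage 3 [20T→20T]: ω = 8192.4074×20/20 = 8192.4074 rpm, dir flips to −; running = −8192.4074
Stage 4 [24T→21T]: ω = 8192.4074×24/21 = 9362.7513 rpm, dir flips to +; running = +9362.7513
Stage 5 [43T→90T]: ω = 9362.7513×43/90 = 4473.3145 rpm, dir flips to −; running = −4473.3145
Stage 6 [14T→95T]: ω = 4473.3145×14/95 = 659.2253 rpm, dir flips to +; running = +659.2253

+659.2253 rpm (same as input, |ω| = 659.2253 rpm)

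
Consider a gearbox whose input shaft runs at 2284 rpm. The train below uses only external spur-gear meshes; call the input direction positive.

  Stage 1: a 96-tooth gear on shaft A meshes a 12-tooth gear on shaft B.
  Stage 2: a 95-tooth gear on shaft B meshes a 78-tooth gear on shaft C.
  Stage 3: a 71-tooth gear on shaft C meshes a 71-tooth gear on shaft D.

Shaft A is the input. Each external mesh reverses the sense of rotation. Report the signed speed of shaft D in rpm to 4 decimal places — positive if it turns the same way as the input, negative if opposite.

-22254.3590 rpm (opposite to input, |ω| = 22254.3590 rpm)

Stage 1 [96T→12T]: ω = 2284.0000×96/12 = 18272.0000 rpm, dir flips to −; running = −18272.0000
Stage 2 [95T→78T]: ω = 18272.0000×95/78 = 22254.3590 rpm, dir flips to +; running = +22254.3590
Stage 3 [71T→71T]: ω = 22254.3590×71/71 = 22254.3590 rpm, dir flips to −; running = −22254.3590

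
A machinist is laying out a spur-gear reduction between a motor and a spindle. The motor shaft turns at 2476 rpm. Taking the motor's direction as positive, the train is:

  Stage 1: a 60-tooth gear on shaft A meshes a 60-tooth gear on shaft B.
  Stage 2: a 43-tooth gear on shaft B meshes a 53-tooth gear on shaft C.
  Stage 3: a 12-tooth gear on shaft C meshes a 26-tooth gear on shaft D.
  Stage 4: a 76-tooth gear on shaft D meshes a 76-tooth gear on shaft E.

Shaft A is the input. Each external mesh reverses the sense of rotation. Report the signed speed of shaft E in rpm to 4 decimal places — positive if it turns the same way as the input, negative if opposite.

+927.1524 rpm (same as input, |ω| = 927.1524 rpm)

Stage 1 [60T→60T]: ω = 2476.0000×60/60 = 2476.0000 rpm, dir flips to −; running = −2476.0000
Stage 2 [43T→53T]: ω = 2476.0000×43/53 = 2008.8302 rpm, dir flips to +; running = +2008.8302
Stage 3 [12T→26T]: ω = 2008.8302×12/26 = 927.1524 rpm, dir flips to −; running = −927.1524
Stage 4 [76T→76T]: ω = 927.1524×76/76 = 927.1524 rpm, dir flips to +; running = +927.1524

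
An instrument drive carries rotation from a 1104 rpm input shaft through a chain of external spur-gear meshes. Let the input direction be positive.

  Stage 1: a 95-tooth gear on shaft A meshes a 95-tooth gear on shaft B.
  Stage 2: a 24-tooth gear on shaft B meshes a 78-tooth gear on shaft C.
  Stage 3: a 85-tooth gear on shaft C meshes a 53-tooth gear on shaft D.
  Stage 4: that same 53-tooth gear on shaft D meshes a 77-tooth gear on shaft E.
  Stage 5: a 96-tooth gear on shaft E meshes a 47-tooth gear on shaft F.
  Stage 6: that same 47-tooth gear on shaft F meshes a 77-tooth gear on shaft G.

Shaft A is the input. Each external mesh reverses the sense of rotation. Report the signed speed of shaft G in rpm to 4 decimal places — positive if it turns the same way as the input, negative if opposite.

Stage 1 [95T→95T]: ω = 1104.0000×95/95 = 1104.0000 rpm, dir flips to −; running = −1104.0000
Stage 2 [24T→78T]: ω = 1104.0000×24/78 = 339.6923 rpm, dir flips to +; running = +339.6923
Stage 3 [85T→53T]: ω = 339.6923×85/53 = 544.7896 rpm, dir flips to −; running = −544.7896
Stage 4 [53T→77T]: ω = 544.7896×53/77 = 374.9850 rpm, dir flips to +; running = +374.9850
Stage 5 [96T→47T]: ω = 374.9850×96/47 = 765.9268 rpm, dir flips to −; running = −765.9268
Stage 6 [47T→77T]: ω = 765.9268×47/77 = 467.5138 rpm, dir flips to +; running = +467.5138

+467.5138 rpm (same as input, |ω| = 467.5138 rpm)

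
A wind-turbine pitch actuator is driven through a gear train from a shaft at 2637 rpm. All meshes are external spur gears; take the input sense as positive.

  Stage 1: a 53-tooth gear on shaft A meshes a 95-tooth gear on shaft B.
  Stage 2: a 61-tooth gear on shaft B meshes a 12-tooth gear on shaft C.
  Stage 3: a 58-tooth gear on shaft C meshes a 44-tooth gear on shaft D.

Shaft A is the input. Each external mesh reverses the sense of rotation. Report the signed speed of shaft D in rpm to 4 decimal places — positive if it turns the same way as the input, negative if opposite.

Stage 1 [53T→95T]: ω = 2637.0000×53/95 = 1471.1684 rpm, dir flips to −; running = −1471.1684
Stage 2 [61T→12T]: ω = 1471.1684×61/12 = 7478.4395 rpm, dir flips to +; running = +7478.4395
Stage 3 [58T→44T]: ω = 7478.4395×58/44 = 9857.9429 rpm, dir flips to −; running = −9857.9429

-9857.9429 rpm (opposite to input, |ω| = 9857.9429 rpm)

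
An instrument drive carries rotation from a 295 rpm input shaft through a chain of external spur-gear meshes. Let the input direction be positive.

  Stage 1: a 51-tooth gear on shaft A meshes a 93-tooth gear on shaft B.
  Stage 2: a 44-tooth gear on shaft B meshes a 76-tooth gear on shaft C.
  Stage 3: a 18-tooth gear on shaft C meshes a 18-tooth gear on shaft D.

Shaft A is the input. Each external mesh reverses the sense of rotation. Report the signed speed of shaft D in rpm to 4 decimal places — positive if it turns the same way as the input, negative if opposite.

Stage 1 [51T→93T]: ω = 295.0000×51/93 = 161.7742 rpm, dir flips to −; running = −161.7742
Stage 2 [44T→76T]: ω = 161.7742×44/76 = 93.6587 rpm, dir flips to +; running = +93.6587
Stage 3 [18T→18T]: ω = 93.6587×18/18 = 93.6587 rpm, dir flips to −; running = −93.6587

-93.6587 rpm (opposite to input, |ω| = 93.6587 rpm)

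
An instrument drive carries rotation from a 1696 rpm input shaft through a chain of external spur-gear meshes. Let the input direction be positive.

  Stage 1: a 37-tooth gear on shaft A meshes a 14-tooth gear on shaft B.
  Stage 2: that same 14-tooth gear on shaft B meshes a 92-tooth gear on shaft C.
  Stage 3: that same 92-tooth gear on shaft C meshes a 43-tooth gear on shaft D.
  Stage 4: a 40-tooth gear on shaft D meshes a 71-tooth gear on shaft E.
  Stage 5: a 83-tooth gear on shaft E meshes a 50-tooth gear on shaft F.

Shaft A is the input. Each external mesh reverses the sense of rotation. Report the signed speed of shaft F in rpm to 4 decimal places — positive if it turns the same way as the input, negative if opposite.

-1364.7995 rpm (opposite to input, |ω| = 1364.7995 rpm)

Stage 1 [37T→14T]: ω = 1696.0000×37/14 = 4482.2857 rpm, dir flips to −; running = −4482.2857
Stage 2 [14T→92T]: ω = 4482.2857×14/92 = 682.0870 rpm, dir flips to +; running = +682.0870
Stage 3 [92T→43T]: ω = 682.0870×92/43 = 1459.3488 rpm, dir flips to −; running = −1459.3488
Stage 4 [40T→71T]: ω = 1459.3488×40/71 = 822.1684 rpm, dir flips to +; running = +822.1684
Stage 5 [83T→50T]: ω = 822.1684×83/50 = 1364.7995 rpm, dir flips to −; running = −1364.7995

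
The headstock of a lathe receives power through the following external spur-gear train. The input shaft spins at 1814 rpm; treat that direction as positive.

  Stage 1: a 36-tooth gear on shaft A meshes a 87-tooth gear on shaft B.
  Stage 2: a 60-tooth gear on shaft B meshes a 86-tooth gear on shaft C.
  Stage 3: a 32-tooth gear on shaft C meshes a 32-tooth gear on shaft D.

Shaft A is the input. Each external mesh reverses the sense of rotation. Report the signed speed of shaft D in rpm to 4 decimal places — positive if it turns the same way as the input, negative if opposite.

Stage 1 [36T→87T]: ω = 1814.0000×36/87 = 750.6207 rpm, dir flips to −; running = −750.6207
Stage 2 [60T→86T]: ω = 750.6207×60/86 = 523.6889 rpm, dir flips to +; running = +523.6889
Stage 3 [32T→32T]: ω = 523.6889×32/32 = 523.6889 rpm, dir flips to −; running = −523.6889

-523.6889 rpm (opposite to input, |ω| = 523.6889 rpm)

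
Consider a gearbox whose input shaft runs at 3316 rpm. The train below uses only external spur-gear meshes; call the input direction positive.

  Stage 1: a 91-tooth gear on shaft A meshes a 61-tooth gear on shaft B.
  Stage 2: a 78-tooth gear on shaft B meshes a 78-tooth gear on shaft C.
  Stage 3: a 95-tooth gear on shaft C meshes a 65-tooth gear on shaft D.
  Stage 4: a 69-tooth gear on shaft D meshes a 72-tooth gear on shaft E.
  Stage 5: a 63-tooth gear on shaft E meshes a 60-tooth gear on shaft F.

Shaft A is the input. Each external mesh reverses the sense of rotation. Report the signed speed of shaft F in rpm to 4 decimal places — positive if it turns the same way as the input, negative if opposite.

Stage 1 [91T→61T]: ω = 3316.0000×91/61 = 4946.8197 rpm, dir flips to −; running = −4946.8197
Stage 2 [78T→78T]: ω = 4946.8197×78/78 = 4946.8197 rpm, dir flips to +; running = +4946.8197
Stage 3 [95T→65T]: ω = 4946.8197×95/65 = 7229.9672 rpm, dir flips to −; running = −7229.9672
Stage 4 [69T→72T]: ω = 7229.9672×69/72 = 6928.7186 rpm, dir flips to +; running = +6928.7186
Stage 5 [63T→60T]: ω = 6928.7186×63/60 = 7275.1545 rpm, dir flips to −; running = −7275.1545

-7275.1545 rpm (opposite to input, |ω| = 7275.1545 rpm)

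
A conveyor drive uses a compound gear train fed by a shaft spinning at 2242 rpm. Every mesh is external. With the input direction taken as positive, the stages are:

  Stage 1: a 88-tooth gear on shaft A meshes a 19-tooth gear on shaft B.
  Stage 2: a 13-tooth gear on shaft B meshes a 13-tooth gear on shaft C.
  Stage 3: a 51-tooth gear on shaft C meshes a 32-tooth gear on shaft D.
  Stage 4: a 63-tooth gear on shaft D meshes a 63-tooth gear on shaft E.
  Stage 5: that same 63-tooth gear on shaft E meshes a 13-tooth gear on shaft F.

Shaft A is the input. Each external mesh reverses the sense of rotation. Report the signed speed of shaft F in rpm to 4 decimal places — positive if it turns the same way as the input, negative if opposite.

Stage 1 [88T→19T]: ω = 2242.0000×88/19 = 10384.0000 rpm, dir flips to −; running = −10384.0000
Stage 2 [13T→13T]: ω = 10384.0000×13/13 = 10384.0000 rpm, dir flips to +; running = +10384.0000
Stage 3 [51T→32T]: ω = 10384.0000×51/32 = 16549.5000 rpm, dir flips to −; running = −16549.5000
Stage 4 [63T→63T]: ω = 16549.5000×63/63 = 16549.5000 rpm, dir flips to +; running = +16549.5000
Stage 5 [63T→13T]: ω = 16549.5000×63/13 = 80201.4231 rpm, dir flips to −; running = −80201.4231

-80201.4231 rpm (opposite to input, |ω| = 80201.4231 rpm)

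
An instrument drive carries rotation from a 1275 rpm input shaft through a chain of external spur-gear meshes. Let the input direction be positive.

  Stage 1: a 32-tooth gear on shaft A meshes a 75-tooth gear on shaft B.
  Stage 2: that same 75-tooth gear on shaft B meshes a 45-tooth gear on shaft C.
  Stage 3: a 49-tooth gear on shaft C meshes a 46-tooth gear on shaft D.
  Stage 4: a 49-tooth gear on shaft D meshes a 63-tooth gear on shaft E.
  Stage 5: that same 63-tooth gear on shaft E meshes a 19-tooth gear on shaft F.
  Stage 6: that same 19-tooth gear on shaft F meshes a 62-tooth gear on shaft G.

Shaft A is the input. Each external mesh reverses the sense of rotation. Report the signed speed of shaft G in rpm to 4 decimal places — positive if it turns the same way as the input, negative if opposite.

Stage 1 [32T→75T]: ω = 1275.0000×32/75 = 544.0000 rpm, dir flips to −; running = −544.0000
Stage 2 [75T→45T]: ω = 544.0000×75/45 = 906.6667 rpm, dir flips to +; running = +906.6667
Stage 3 [49T→46T]: ω = 906.6667×49/46 = 965.7971 rpm, dir flips to −; running = −965.7971
Stage 4 [49T→63T]: ω = 965.7971×49/63 = 751.1755 rpm, dir flips to +; running = +751.1755
Stage 5 [63T→19T]: ω = 751.1755×63/19 = 2490.7399 rpm, dir flips to −; running = −2490.7399
Stage 6 [19T→62T]: ω = 2490.7399×19/62 = 763.2913 rpm, dir flips to +; running = +763.2913

+763.2913 rpm (same as input, |ω| = 763.2913 rpm)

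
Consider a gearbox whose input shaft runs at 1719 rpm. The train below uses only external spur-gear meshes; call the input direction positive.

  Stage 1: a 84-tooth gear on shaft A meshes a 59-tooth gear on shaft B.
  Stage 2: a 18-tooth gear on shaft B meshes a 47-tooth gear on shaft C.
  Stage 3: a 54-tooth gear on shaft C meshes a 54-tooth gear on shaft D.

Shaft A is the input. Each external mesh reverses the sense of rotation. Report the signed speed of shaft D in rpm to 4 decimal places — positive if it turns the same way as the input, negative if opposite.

Stage 1 [84T→59T]: ω = 1719.0000×84/59 = 2447.3898 rpm, dir flips to −; running = −2447.3898
Stage 2 [18T→47T]: ω = 2447.3898×18/47 = 937.2982 rpm, dir flips to +; running = +937.2982
Stage 3 [54T→54T]: ω = 937.2982×54/54 = 937.2982 rpm, dir flips to −; running = −937.2982

-937.2982 rpm (opposite to input, |ω| = 937.2982 rpm)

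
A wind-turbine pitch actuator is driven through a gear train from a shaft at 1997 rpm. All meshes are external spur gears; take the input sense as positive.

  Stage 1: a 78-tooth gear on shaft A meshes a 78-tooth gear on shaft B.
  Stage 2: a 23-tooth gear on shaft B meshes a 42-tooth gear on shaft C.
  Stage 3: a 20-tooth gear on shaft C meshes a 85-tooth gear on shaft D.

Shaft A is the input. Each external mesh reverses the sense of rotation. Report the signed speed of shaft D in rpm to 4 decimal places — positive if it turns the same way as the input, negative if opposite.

-257.3165 rpm (opposite to input, |ω| = 257.3165 rpm)

Stage 1 [78T→78T]: ω = 1997.0000×78/78 = 1997.0000 rpm, dir flips to −; running = −1997.0000
Stage 2 [23T→42T]: ω = 1997.0000×23/42 = 1093.5952 rpm, dir flips to +; running = +1093.5952
Stage 3 [20T→85T]: ω = 1093.5952×20/85 = 257.3165 rpm, dir flips to −; running = −257.3165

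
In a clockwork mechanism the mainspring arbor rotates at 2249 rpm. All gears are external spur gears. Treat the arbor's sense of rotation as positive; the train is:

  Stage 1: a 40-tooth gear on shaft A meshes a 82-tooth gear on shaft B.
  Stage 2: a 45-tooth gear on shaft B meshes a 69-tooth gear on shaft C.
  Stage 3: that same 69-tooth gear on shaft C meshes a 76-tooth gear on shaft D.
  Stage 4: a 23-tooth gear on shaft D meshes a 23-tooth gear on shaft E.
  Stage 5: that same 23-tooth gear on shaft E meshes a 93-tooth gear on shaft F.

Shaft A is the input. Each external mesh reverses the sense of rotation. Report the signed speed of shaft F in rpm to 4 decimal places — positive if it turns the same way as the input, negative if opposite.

Stage 1 [40T→82T]: ω = 2249.0000×40/82 = 1097.0732 rpm, dir flips to −; running = −1097.0732
Stage 2 [45T→69T]: ω = 1097.0732×45/69 = 715.4825 rpm, dir flips to +; running = +715.4825
Stage 3 [69T→76T]: ω = 715.4825×69/76 = 649.5828 rpm, dir flips to −; running = −649.5828
Stage 4 [23T→23T]: ω = 649.5828×23/23 = 649.5828 rpm, dir flips to +; running = +649.5828
Stage 5 [23T→93T]: ω = 649.5828×23/93 = 160.6495 rpm, dir flips to −; running = −160.6495

-160.6495 rpm (opposite to input, |ω| = 160.6495 rpm)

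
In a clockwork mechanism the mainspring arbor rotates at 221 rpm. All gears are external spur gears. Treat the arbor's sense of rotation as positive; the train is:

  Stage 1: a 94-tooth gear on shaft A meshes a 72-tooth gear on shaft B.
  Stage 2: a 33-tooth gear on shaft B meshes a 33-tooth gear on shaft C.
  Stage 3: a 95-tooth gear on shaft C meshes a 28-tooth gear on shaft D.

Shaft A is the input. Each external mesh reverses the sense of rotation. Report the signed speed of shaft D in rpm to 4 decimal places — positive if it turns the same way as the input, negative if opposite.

Stage 1 [94T→72T]: ω = 221.0000×94/72 = 288.5278 rpm, dir flips to −; running = −288.5278
Stage 2 [33T→33T]: ω = 288.5278×33/33 = 288.5278 rpm, dir flips to +; running = +288.5278
Stage 3 [95T→28T]: ω = 288.5278×95/28 = 978.9335 rpm, dir flips to −; running = −978.9335

-978.9335 rpm (opposite to input, |ω| = 978.9335 rpm)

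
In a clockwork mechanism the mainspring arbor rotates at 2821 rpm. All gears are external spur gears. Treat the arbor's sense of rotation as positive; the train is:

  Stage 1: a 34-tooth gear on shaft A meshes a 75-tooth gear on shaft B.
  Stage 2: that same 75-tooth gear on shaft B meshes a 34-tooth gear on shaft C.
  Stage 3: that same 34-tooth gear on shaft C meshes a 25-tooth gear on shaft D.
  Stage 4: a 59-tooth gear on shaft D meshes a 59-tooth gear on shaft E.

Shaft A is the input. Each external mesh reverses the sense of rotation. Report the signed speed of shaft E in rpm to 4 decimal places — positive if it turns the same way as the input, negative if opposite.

+3836.5600 rpm (same as input, |ω| = 3836.5600 rpm)

Stage 1 [34T→75T]: ω = 2821.0000×34/75 = 1278.8533 rpm, dir flips to −; running = −1278.8533
Stage 2 [75T→34T]: ω = 1278.8533×75/34 = 2821.0000 rpm, dir flips to +; running = +2821.0000
Stage 3 [34T→25T]: ω = 2821.0000×34/25 = 3836.5600 rpm, dir flips to −; running = −3836.5600
Stage 4 [59T→59T]: ω = 3836.5600×59/59 = 3836.5600 rpm, dir flips to +; running = +3836.5600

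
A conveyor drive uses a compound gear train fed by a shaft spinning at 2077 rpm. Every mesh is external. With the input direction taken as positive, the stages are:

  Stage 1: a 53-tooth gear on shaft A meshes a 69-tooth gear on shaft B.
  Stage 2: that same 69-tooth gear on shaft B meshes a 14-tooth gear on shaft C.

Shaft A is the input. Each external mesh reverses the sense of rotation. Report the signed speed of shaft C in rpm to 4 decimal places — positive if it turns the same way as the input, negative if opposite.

Stage 1 [53T→69T]: ω = 2077.0000×53/69 = 1595.3768 rpm, dir flips to −; running = −1595.3768
Stage 2 [69T→14T]: ω = 1595.3768×69/14 = 7862.9286 rpm, dir flips to +; running = +7862.9286

+7862.9286 rpm (same as input, |ω| = 7862.9286 rpm)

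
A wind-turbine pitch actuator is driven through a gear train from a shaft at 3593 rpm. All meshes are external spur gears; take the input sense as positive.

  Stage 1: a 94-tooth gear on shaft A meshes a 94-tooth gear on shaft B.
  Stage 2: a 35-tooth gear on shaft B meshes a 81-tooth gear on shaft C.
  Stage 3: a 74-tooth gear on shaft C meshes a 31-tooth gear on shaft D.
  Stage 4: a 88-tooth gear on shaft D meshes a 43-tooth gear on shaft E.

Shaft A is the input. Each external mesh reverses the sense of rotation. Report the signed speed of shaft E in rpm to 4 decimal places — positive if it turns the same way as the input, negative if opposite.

Stage 1 [94T→94T]: ω = 3593.0000×94/94 = 3593.0000 rpm, dir flips to −; running = −3593.0000
Stage 2 [35T→81T]: ω = 3593.0000×35/81 = 1552.5309 rpm, dir flips to +; running = +1552.5309
Stage 3 [74T→31T]: ω = 1552.5309×74/31 = 3706.0414 rpm, dir flips to −; running = −3706.0414
Stage 4 [88T→43T]: ω = 3706.0414×88/43 = 7584.4569 rpm, dir flips to +; running = +7584.4569

+7584.4569 rpm (same as input, |ω| = 7584.4569 rpm)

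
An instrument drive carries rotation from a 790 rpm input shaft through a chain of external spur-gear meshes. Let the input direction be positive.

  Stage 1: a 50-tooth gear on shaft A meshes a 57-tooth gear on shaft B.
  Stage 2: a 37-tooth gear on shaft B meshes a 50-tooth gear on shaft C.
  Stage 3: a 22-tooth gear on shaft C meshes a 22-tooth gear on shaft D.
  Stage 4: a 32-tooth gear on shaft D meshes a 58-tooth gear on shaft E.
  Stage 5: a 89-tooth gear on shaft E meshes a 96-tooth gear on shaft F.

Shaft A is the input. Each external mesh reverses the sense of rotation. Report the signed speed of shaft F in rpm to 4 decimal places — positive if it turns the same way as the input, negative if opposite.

-262.2978 rpm (opposite to input, |ω| = 262.2978 rpm)

Stage 1 [50T→57T]: ω = 790.0000×50/57 = 692.9825 rpm, dir flips to −; running = −692.9825
Stage 2 [37T→50T]: ω = 692.9825×37/50 = 512.8070 rpm, dir flips to +; running = +512.8070
Stage 3 [22T→22T]: ω = 512.8070×22/22 = 512.8070 rpm, dir flips to −; running = −512.8070
Stage 4 [32T→58T]: ω = 512.8070×32/58 = 282.9280 rpm, dir flips to +; running = +282.9280
Stage 5 [89T→96T]: ω = 282.9280×89/96 = 262.2978 rpm, dir flips to −; running = −262.2978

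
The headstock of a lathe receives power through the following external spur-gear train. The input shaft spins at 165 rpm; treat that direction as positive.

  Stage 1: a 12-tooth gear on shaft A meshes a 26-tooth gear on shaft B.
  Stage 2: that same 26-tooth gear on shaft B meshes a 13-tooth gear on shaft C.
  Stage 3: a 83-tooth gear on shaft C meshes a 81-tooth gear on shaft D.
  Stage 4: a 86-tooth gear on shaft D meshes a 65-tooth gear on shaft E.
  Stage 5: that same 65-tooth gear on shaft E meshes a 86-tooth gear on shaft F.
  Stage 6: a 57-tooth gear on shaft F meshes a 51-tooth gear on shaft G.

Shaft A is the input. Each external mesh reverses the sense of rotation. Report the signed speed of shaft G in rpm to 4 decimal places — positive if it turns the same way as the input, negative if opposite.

Stage 1 [12T→26T]: ω = 165.0000×12/26 = 76.1538 rpm, dir flips to −; running = −76.1538
Stage 2 [26T→13T]: ω = 76.1538×26/13 = 152.3077 rpm, dir flips to +; running = +152.3077
Stage 3 [83T→81T]: ω = 152.3077×83/81 = 156.0684 rpm, dir flips to −; running = −156.0684
Stage 4 [86T→65T]: ω = 156.0684×86/65 = 206.4905 rpm, dir flips to +; running = +206.4905
Stage 5 [65T→86T]: ω = 206.4905×65/86 = 156.0684 rpm, dir flips to −; running = −156.0684
Stage 6 [57T→51T]: ω = 156.0684×57/51 = 174.4294 rpm, dir flips to +; running = +174.4294

+174.4294 rpm (same as input, |ω| = 174.4294 rpm)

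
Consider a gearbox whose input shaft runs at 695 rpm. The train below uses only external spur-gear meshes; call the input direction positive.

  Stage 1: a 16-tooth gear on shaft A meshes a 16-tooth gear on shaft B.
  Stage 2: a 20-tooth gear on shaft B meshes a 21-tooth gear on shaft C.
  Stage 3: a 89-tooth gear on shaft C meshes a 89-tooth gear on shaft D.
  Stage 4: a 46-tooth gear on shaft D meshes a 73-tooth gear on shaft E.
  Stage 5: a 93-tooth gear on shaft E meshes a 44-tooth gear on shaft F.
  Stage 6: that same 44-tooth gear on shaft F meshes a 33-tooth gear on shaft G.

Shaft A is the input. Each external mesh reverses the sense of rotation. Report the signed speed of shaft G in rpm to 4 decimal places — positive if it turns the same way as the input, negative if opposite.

+1175.4373 rpm (same as input, |ω| = 1175.4373 rpm)

Stage 1 [16T→16T]: ω = 695.0000×16/16 = 695.0000 rpm, dir flips to −; running = −695.0000
Stage 2 [20T→21T]: ω = 695.0000×20/21 = 661.9048 rpm, dir flips to +; running = +661.9048
Stage 3 [89T→89T]: ω = 661.9048×89/89 = 661.9048 rpm, dir flips to −; running = −661.9048
Stage 4 [46T→73T]: ω = 661.9048×46/73 = 417.0907 rpm, dir flips to +; running = +417.0907
Stage 5 [93T→44T]: ω = 417.0907×93/44 = 881.5780 rpm, dir flips to −; running = −881.5780
Stage 6 [44T→33T]: ω = 881.5780×44/33 = 1175.4373 rpm, dir flips to +; running = +1175.4373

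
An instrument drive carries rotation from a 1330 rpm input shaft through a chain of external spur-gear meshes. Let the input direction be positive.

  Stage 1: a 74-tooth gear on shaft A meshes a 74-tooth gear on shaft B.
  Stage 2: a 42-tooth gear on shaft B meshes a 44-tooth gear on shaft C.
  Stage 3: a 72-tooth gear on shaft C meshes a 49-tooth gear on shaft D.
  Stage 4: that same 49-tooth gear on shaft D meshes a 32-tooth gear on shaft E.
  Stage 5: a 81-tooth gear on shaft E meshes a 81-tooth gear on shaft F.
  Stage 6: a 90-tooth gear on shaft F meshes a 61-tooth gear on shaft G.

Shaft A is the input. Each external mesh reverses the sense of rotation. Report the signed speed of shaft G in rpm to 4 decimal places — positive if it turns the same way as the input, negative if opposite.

+4214.4747 rpm (same as input, |ω| = 4214.4747 rpm)

Stage 1 [74T→74T]: ω = 1330.0000×74/74 = 1330.0000 rpm, dir flips to −; running = −1330.0000
Stage 2 [42T→44T]: ω = 1330.0000×42/44 = 1269.5455 rpm, dir flips to +; running = +1269.5455
Stage 3 [72T→49T]: ω = 1269.5455×72/49 = 1865.4545 rpm, dir flips to −; running = −1865.4545
Stage 4 [49T→32T]: ω = 1865.4545×49/32 = 2856.4773 rpm, dir flips to +; running = +2856.4773
Stage 5 [81T→81T]: ω = 2856.4773×81/81 = 2856.4773 rpm, dir flips to −; running = −2856.4773
Stage 6 [90T→61T]: ω = 2856.4773×90/61 = 4214.4747 rpm, dir flips to +; running = +4214.4747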